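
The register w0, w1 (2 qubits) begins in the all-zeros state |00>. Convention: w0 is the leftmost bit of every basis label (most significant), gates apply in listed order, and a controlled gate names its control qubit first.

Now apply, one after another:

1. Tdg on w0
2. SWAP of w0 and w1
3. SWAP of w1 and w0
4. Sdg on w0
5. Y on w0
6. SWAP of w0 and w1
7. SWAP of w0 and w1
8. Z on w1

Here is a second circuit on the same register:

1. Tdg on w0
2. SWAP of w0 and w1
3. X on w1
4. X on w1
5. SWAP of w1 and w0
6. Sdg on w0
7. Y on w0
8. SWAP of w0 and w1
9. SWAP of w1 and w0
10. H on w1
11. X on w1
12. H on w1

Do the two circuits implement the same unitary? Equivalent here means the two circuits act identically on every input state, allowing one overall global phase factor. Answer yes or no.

Yes: on every input state the two circuits agree up to one overall phase factor.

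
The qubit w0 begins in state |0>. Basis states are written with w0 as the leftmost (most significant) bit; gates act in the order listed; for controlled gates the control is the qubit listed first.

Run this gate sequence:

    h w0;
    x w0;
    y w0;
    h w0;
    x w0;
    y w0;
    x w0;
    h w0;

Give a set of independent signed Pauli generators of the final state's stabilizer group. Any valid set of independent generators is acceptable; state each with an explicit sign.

One valid set of independent stabilizer generators is +X (any independent generating set of the same group is equally correct).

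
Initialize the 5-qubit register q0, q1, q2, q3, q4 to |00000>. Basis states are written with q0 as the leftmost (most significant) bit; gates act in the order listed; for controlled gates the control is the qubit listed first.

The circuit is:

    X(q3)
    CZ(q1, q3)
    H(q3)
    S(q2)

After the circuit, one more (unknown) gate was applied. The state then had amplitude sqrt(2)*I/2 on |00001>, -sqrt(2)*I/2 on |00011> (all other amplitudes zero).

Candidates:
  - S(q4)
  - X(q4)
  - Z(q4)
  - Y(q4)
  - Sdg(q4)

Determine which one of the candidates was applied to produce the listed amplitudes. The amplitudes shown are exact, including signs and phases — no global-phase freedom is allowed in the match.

The unique candidate consistent with the amplitudes is Y(q4).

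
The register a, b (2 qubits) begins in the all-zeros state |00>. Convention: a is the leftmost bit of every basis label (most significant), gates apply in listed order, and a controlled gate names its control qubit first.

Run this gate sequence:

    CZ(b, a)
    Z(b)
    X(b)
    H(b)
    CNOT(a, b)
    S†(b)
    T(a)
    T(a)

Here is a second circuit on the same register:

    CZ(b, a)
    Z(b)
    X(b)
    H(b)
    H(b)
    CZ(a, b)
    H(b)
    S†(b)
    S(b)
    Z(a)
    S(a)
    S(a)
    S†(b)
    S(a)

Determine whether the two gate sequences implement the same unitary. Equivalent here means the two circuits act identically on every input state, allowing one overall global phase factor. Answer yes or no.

Yes, they are equivalent — the unitaries differ by at most a global phase.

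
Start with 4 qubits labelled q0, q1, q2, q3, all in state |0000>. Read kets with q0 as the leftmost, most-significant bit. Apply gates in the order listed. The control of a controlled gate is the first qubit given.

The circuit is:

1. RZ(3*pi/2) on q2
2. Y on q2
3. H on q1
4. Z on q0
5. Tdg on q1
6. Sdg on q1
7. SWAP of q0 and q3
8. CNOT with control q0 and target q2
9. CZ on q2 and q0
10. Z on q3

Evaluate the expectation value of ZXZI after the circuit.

In the final state, ZXZI has expectation sqrt(2)/2.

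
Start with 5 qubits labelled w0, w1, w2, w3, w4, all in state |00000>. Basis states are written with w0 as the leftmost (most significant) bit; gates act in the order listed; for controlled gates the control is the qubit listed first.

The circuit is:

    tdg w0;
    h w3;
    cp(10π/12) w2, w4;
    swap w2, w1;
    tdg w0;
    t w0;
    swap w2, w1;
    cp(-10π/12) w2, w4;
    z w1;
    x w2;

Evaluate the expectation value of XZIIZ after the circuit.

The observable XZIIZ averages to 0. Key observation: steps 3-8 multiply out to the identity, so the circuit reduces to the remaining gates.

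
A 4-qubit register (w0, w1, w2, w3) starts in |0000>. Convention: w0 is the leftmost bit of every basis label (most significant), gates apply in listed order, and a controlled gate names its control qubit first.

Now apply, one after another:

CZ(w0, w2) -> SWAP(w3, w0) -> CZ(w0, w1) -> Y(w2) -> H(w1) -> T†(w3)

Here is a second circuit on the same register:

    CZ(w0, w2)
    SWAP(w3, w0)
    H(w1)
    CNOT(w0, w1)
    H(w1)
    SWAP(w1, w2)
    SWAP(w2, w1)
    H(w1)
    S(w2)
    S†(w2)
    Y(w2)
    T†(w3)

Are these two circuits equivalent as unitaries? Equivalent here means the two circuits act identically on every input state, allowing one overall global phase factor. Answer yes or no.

Yes, they are equivalent — the unitaries differ by at most a global phase.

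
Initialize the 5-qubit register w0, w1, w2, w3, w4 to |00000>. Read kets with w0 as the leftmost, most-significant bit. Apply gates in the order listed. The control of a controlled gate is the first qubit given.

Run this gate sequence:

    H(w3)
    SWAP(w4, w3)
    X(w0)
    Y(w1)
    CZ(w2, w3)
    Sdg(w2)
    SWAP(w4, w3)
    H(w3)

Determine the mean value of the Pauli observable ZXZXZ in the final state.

In the final state, ZXZXZ has expectation 0.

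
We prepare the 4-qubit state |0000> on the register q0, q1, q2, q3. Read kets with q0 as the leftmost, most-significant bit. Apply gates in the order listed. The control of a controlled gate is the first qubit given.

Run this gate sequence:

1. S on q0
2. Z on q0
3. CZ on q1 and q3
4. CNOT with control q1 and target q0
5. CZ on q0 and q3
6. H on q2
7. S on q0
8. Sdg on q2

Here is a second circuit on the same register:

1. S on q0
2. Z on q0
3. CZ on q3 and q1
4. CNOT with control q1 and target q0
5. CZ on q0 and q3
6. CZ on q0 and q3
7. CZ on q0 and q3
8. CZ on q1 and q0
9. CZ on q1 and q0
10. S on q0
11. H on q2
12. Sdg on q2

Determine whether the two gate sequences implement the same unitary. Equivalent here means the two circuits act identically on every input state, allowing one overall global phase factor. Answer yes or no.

Yes — the two circuits implement the same unitary up to a global phase.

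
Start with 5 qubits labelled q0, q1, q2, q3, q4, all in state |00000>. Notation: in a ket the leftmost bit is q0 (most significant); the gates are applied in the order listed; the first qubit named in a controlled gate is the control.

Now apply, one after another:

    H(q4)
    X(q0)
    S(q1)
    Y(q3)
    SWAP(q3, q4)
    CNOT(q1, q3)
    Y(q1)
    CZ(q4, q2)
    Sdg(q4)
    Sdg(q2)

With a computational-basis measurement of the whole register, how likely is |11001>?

Outcome |11001> occurs with probability 1/2.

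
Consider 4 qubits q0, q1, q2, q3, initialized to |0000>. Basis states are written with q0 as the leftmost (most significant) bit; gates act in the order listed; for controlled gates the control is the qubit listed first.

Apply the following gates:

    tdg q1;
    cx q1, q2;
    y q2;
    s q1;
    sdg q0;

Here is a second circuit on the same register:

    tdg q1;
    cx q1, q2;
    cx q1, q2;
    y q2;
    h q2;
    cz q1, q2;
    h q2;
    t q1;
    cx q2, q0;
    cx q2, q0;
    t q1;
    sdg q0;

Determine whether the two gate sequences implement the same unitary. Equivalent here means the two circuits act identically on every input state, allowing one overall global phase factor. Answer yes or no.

No: there is an input state on which the two circuits produce genuinely different outputs (not merely differing by a phase).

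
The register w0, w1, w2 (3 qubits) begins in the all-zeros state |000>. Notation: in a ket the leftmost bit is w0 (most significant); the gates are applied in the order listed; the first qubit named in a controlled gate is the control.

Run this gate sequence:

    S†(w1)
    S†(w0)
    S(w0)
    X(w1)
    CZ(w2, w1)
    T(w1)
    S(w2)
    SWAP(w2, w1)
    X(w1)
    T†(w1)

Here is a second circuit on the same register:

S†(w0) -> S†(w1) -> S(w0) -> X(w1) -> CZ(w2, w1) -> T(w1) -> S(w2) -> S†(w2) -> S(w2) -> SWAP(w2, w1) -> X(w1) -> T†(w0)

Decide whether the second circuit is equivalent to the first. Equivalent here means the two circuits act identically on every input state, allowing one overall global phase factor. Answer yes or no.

No, they are not equivalent — no single phase factor reconciles the two unitaries.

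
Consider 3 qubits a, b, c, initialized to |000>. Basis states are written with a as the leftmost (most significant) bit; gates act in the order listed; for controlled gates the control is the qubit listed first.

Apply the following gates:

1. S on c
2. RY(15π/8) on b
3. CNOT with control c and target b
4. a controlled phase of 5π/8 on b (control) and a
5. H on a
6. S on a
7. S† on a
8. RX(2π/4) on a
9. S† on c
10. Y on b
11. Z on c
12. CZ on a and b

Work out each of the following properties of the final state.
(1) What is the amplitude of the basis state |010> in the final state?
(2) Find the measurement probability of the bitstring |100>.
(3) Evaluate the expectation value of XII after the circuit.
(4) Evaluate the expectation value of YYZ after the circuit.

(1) The amplitude on |010> is -(1 + I)*cos(pi/16)/2.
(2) A full measurement returns |100> with probability sin(pi/16)**2/2.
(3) In the final state, XII has expectation -sqrt(sqrt(2) + 2)/2.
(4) The observable YYZ averages to sqrt(2 - sqrt(2))/2.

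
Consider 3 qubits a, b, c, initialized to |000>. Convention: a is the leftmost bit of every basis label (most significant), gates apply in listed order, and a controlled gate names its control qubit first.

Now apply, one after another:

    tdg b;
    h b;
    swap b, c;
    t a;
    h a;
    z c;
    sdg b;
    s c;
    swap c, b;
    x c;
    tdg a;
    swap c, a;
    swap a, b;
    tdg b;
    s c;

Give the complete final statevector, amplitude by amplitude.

After the circuit, the state carries amplitude 0 on |000>, 0 on |001>, -exp(3*I*pi/4)/2 on |010>, 1/2 on |011>, 0 on |100>, 0 on |101>, -exp(I*pi/4)/2 on |110>, -I/2 on |111>.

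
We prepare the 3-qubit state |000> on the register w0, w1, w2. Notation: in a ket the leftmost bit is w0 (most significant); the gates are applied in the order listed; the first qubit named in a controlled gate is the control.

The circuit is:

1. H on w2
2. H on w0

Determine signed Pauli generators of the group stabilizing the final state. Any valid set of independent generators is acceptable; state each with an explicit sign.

The stabilizer group can be generated by +XII, +IIX, +IZI, among other valid generating sets.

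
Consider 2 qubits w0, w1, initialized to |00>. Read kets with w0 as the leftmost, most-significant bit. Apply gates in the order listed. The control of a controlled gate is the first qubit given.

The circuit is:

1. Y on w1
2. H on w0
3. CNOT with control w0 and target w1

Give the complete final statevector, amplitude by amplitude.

The resulting statevector has amplitude 0 on |00>, sqrt(2)*I/2 on |01>, sqrt(2)*I/2 on |10>, 0 on |11>.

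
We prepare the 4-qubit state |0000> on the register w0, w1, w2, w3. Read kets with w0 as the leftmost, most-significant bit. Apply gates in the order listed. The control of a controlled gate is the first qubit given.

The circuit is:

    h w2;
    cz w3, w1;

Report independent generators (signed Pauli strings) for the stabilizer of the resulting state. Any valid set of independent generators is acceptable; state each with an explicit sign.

The final state is stabilized by the group generated by +IIXI, +ZIII, +IZII, +IIIZ; other independent generating sets are equally valid.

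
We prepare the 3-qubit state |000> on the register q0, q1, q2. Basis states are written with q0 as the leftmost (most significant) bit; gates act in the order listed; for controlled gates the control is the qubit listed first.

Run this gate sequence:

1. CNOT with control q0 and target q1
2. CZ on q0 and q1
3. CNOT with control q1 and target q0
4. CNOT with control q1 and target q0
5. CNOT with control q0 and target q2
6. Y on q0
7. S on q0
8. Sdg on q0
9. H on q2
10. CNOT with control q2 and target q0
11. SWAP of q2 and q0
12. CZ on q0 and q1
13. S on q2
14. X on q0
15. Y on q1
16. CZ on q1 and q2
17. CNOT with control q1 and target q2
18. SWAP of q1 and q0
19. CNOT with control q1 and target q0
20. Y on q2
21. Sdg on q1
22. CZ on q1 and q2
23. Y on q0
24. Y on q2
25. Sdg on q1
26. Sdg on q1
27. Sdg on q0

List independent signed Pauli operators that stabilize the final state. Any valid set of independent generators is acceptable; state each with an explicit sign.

The final state is stabilized by the group generated by +XXY, -ZIZ, -IZZ; other independent generating sets are equally valid. Key observation: the block from step 3 through step 4 cancels to the identity and can be dropped.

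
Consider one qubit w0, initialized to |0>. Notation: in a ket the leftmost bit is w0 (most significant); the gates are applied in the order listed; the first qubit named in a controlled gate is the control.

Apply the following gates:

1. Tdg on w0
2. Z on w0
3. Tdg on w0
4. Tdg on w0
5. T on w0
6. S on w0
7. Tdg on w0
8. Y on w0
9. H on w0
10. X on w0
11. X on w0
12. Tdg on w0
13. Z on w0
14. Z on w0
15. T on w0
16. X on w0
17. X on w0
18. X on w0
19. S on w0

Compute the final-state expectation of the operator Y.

The observable Y averages to -1. Key observation: steps 16-17 multiply out to the identity, so the circuit reduces to the remaining gates.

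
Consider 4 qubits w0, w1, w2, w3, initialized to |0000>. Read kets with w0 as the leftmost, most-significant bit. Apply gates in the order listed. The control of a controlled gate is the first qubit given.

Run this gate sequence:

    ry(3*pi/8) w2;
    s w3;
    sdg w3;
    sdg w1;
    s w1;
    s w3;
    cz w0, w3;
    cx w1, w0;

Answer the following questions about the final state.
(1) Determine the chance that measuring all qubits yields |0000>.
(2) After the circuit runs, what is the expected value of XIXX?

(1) Outcome |0000> occurs with probability cos(3*pi/16)**2. Key observation: steps 3-6 multiply out to the identity, so the circuit reduces to the remaining gates.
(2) In the final state, XIXX has expectation 0.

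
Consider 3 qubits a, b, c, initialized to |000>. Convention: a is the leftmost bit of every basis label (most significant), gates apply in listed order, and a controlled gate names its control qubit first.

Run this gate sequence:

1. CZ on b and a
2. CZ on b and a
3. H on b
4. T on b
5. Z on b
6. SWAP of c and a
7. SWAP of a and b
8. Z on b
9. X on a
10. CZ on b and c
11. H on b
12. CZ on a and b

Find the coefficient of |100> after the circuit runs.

The final state's coefficient on |100> equals 1/2. Key observation: gates 1-2 undo each other exactly, leaving only the rest of the circuit to track.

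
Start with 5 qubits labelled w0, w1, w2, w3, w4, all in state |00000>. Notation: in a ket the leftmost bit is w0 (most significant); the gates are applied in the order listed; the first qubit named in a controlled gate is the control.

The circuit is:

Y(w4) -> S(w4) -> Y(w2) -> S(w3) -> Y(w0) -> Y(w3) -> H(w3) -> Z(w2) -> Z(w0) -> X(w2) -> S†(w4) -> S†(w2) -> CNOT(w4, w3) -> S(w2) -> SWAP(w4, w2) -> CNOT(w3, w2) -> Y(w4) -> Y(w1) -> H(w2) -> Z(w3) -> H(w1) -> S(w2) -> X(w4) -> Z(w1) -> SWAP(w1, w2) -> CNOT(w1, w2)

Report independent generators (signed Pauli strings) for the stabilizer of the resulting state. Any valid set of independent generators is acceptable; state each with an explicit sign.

One valid set of independent stabilizer generators is -IYIZI, +IIXII, +IZIXI, -ZIIII, +IIIIZ (any independent generating set of the same group is equally correct).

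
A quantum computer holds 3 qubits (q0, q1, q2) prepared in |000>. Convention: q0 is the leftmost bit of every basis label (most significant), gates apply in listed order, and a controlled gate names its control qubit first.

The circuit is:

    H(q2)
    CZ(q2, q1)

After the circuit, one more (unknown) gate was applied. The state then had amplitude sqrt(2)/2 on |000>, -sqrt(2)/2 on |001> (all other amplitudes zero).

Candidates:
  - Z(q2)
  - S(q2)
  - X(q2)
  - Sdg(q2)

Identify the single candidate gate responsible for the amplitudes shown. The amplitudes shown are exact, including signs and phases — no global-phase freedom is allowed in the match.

It was Z(q2) that produced the state shown.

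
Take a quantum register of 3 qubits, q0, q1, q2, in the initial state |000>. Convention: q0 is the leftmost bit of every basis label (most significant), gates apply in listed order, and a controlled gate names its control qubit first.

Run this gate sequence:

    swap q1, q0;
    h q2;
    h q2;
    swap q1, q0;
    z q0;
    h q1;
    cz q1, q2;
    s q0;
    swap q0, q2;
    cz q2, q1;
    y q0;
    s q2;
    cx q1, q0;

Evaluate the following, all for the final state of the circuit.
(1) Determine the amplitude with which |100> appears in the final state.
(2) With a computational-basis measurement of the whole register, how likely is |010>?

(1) The final state's coefficient on |100> equals sqrt(2)*I/2. Key observation: gates 1-4 undo each other exactly, leaving only the rest of the circuit to track.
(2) A full measurement returns |010> with probability 1/2.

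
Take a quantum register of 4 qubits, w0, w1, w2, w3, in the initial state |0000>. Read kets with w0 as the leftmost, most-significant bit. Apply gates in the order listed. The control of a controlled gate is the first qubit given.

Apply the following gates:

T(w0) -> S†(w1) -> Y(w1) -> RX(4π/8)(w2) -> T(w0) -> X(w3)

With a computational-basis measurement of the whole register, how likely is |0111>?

A full measurement returns |0111> with probability 1/2.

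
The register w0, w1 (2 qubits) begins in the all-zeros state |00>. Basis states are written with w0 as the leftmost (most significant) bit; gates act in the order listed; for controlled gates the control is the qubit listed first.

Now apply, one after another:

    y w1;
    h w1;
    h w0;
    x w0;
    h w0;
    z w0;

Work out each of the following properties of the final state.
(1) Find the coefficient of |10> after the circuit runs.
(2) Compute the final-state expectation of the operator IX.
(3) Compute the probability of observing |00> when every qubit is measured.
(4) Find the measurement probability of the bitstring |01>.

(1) |10> carries amplitude 0 in the final state.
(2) The observable IX averages to -1.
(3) Outcome |00> occurs with probability 1/2.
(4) The probability of measuring |01> is 1/2.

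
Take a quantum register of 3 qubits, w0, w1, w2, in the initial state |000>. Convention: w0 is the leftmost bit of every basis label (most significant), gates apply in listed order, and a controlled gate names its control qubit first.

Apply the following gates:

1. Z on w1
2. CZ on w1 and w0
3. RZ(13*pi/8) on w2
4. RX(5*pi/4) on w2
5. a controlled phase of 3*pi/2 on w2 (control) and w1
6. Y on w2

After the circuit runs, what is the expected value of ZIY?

The observable ZIY averages to sqrt(2)/2.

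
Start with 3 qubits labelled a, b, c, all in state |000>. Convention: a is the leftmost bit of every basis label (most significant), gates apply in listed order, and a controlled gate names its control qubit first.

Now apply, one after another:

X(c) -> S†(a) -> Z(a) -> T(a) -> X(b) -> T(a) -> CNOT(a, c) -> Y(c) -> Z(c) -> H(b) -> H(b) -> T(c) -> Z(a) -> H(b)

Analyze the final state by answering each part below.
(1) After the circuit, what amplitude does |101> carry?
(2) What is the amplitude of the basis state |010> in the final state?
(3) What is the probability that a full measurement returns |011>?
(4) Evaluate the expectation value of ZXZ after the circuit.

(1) The final state's coefficient on |101> equals 0.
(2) The final state's coefficient on |010> equals sqrt(2)*I/2.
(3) A full measurement returns |011> with probability 0.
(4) In the final state, ZXZ has expectation -1.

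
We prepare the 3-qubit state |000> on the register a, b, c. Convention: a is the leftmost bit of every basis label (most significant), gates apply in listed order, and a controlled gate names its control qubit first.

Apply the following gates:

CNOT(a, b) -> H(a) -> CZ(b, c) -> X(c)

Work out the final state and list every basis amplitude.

The resulting statevector has amplitude sqrt(2)/2 on |001>, sqrt(2)/2 on |101>, and 0 on every other basis state.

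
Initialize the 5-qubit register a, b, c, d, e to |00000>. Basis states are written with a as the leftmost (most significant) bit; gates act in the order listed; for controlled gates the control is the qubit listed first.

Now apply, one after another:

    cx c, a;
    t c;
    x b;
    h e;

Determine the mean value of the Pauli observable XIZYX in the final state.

The expectation value of XIZYX is 0.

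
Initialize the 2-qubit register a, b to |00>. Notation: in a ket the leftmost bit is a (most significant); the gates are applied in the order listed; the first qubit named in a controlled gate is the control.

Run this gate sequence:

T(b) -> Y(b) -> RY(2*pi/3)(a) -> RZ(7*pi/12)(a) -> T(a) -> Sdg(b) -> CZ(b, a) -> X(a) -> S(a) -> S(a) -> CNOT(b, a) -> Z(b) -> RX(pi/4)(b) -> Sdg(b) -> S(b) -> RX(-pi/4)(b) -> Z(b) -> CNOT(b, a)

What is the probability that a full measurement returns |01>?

The probability of measuring |01> is 3/4. Key observation: steps 11-18 multiply out to the identity, so the circuit reduces to the remaining gates.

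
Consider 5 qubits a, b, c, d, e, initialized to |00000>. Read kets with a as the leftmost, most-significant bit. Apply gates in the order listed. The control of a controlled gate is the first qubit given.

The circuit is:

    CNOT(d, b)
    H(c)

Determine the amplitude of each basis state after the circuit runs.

The resulting statevector has amplitude sqrt(2)/2 on |00000>, sqrt(2)/2 on |00100>, and 0 on every other basis state.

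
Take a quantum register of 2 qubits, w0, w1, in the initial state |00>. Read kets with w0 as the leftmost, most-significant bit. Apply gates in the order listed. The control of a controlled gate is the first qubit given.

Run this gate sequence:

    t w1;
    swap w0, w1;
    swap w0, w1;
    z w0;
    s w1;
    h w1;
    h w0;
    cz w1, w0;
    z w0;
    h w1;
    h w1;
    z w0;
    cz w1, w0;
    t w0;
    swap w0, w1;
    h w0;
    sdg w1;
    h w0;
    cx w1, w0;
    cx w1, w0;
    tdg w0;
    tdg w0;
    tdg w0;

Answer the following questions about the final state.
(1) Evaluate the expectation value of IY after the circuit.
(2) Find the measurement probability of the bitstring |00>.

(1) In the final state, IY has expectation -sqrt(2)/2. Key observation: the block from step 8 through step 13 cancels to the identity and can be dropped.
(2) Outcome |00> occurs with probability 1/4.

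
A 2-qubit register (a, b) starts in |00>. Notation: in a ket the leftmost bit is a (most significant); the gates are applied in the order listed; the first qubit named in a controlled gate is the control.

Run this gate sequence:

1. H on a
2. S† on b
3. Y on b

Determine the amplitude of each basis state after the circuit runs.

The resulting statevector has amplitude 0 on |00>, sqrt(2)*I/2 on |01>, 0 on |10>, sqrt(2)*I/2 on |11>.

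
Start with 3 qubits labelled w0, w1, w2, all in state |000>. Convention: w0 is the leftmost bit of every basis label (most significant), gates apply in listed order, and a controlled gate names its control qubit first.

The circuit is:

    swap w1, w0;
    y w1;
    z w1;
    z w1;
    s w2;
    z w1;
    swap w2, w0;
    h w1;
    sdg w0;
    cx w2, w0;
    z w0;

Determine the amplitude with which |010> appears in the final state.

The amplitude on |010> is sqrt(2)*I/2.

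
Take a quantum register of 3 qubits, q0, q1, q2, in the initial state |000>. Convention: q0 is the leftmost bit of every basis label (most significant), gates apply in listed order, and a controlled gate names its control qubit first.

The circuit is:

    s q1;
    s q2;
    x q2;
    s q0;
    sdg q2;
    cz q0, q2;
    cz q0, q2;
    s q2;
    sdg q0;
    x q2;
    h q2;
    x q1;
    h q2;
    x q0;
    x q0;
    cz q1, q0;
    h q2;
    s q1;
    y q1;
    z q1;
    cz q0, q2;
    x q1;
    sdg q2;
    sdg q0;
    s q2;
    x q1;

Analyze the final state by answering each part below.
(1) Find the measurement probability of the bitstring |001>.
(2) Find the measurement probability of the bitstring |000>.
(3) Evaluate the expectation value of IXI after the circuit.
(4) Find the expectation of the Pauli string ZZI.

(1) A full measurement returns |001> with probability 1/2. Key observation: gates 3-10 undo each other exactly, leaving only the rest of the circuit to track.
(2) A full measurement returns |000> with probability 1/2.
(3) The observable IXI averages to 0.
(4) The observable ZZI averages to 1.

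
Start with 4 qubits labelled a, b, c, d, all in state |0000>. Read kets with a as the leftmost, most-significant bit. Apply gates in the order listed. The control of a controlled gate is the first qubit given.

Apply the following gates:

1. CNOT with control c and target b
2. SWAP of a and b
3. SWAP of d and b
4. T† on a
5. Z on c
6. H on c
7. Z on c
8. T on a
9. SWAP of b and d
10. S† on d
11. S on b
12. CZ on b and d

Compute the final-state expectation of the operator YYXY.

The expectation value of YYXY is 0.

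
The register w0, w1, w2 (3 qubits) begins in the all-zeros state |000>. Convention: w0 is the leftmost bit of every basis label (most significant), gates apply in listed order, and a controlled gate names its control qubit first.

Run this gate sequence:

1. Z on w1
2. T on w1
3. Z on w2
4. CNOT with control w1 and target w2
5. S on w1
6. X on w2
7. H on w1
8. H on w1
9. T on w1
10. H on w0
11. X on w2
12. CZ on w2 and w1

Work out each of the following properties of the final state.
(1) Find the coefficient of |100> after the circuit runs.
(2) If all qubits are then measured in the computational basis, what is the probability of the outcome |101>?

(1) The final state's coefficient on |100> equals sqrt(2)/2.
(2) Outcome |101> occurs with probability 0.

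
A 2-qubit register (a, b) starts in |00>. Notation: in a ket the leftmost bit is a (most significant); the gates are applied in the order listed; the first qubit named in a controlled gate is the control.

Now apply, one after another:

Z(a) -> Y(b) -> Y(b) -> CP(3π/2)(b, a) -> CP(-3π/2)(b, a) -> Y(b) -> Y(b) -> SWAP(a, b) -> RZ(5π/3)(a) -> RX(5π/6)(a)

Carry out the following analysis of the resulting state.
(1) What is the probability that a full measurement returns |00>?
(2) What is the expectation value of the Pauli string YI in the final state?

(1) A full measurement returns |00> with probability 1/2 - sqrt(3)/4. Key observation: steps 2-7 multiply out to the identity, so the circuit reduces to the remaining gates.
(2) In the final state, YI has expectation -1/2.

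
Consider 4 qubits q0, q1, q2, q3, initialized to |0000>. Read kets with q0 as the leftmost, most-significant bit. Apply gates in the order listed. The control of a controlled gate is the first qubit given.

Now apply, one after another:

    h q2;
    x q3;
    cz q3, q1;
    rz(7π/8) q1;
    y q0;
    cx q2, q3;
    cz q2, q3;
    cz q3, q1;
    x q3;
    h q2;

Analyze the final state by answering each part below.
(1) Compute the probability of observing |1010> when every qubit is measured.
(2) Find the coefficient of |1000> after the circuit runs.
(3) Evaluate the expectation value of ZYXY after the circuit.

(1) A full measurement returns |1010> with probability 1/4.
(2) The amplitude on |1000> is exp(I*pi/16)/2.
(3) In the final state, ZYXY has expectation 0.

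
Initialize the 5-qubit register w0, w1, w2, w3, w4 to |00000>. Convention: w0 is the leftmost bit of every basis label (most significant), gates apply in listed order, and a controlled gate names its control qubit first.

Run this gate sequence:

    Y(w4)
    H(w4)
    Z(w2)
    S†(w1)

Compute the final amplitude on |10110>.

The final state's coefficient on |10110> equals 0.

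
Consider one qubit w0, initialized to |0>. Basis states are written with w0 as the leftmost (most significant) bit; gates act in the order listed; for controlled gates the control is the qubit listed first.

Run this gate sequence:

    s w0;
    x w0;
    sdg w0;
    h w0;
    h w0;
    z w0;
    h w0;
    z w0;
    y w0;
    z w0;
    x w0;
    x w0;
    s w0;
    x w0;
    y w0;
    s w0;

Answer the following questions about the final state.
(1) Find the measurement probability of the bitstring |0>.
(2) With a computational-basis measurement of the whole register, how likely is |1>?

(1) The probability of measuring |0> is 1/2.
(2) A full measurement returns |1> with probability 1/2.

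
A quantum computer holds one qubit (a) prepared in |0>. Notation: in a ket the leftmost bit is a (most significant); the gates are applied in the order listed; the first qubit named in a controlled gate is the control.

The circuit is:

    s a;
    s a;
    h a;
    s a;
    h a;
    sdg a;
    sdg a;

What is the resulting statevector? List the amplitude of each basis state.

The resulting statevector has amplitude 1/2 + I/2 on |0>, -1/2 + I/2 on |1>.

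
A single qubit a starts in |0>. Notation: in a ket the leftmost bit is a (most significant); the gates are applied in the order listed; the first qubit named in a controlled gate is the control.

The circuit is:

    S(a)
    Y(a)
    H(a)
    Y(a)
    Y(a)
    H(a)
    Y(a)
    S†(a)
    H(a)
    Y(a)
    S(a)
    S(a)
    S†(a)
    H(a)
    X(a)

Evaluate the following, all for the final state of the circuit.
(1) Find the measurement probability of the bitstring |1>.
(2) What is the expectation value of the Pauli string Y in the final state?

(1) A full measurement returns |1> with probability 1/2. Key observation: steps 1-8 multiply out to the identity, so the circuit reduces to the remaining gates.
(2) The observable Y averages to -1.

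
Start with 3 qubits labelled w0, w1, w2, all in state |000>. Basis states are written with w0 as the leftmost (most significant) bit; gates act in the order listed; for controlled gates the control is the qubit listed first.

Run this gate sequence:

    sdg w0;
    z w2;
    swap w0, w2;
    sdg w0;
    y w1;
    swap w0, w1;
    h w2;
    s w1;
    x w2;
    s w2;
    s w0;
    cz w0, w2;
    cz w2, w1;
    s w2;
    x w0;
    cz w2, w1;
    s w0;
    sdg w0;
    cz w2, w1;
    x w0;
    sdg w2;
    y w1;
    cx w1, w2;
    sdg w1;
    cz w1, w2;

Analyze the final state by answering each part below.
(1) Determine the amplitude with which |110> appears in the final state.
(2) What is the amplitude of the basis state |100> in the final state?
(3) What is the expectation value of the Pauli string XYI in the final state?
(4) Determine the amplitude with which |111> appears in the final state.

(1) The final state's coefficient on |110> equals sqrt(2)*I/2. Key observation: steps 14-21 multiply out to the identity, so the circuit reduces to the remaining gates.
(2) The amplitude on |100> is 0.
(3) In the final state, XYI has expectation 0.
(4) The amplitude on |111> is sqrt(2)/2.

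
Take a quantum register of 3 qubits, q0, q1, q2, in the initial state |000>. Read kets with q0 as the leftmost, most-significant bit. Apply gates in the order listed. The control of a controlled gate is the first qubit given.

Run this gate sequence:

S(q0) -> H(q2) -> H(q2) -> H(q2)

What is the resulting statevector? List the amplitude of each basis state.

The final amplitudes are sqrt(2)/2 on |000>, sqrt(2)/2 on |001>, and 0 on every other basis state. Key observation: steps 2-3 multiply out to the identity, so the circuit reduces to the remaining gates.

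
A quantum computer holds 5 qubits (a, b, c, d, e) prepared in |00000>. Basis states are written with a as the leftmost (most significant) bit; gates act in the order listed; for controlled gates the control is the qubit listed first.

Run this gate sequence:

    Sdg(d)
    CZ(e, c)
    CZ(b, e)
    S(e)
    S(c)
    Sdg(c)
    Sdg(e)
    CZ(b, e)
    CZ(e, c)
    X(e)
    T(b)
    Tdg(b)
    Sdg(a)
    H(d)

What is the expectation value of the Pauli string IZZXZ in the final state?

The expectation value of IZZXZ is -1.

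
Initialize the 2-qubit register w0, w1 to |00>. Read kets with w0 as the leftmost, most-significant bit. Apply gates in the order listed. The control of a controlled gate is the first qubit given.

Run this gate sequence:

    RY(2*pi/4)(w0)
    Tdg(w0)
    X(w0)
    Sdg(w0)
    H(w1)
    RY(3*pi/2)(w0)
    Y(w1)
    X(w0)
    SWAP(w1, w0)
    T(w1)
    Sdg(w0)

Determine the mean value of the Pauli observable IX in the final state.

The expectation value of IX is -1/2.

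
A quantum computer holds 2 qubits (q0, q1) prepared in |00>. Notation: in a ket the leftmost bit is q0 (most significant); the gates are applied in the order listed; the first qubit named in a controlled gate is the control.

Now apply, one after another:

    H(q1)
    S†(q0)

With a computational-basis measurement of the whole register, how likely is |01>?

A full measurement returns |01> with probability 1/2.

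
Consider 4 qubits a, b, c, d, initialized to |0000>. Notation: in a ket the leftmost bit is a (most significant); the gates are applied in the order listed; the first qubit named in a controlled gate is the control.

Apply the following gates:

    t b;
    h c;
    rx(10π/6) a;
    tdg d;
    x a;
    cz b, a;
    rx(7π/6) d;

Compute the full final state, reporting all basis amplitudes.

After the circuit, the state carries amplitude I*(-1 + sqrt(3))/8 on |0000>, -sqrt(3)/8 - 1/8 on |0001>, I*(-1 + sqrt(3))/8 on |0010>, -sqrt(3)/8 - 1/8 on |0011>, 0 on |0100>, 0 on |0101>, 0 on |0110>, 0 on |0111>, 3/8 - sqrt(3)/8 on |1000>, I*(sqrt(3) + 3)/8 on |1001>, 3/8 - sqrt(3)/8 on |1010>, I*(sqrt(3) + 3)/8 on |1011>, 0 on |1100>, 0 on |1101>, 0 on |1110>, 0 on |1111>.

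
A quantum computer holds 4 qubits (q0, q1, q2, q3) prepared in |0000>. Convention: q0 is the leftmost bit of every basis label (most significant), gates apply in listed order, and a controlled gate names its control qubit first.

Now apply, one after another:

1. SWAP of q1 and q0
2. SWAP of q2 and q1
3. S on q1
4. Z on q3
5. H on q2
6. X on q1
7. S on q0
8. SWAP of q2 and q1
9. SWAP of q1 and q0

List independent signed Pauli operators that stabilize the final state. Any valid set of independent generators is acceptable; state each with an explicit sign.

The final state is stabilized by the group generated by +XIII, +IZII, -IIZI, +IIIZ; other independent generating sets are equally valid.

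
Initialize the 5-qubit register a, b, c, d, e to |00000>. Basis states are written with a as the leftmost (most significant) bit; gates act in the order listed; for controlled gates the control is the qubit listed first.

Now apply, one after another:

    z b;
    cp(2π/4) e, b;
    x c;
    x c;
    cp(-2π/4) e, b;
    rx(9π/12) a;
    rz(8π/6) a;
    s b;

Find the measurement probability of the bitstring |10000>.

Outcome |10000> occurs with probability sqrt(2)/4 + 1/2. Key observation: gates 2-5 undo each other exactly, leaving only the rest of the circuit to track.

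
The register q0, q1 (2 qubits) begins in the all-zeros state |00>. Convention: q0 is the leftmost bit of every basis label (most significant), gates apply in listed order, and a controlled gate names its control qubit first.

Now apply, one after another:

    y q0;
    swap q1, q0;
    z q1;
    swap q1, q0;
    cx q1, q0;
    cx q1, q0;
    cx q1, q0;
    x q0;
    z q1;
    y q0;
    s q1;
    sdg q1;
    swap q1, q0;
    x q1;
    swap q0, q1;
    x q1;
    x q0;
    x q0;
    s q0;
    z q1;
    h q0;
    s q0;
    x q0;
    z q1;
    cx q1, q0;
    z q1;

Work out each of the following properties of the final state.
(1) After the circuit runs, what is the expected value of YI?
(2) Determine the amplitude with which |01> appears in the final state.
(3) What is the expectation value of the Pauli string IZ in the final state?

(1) The observable YI averages to 1. Key observation: the block from step 11 through step 12 cancels to the identity and can be dropped.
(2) The amplitude on |01> is -sqrt(2)/2.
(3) In the final state, IZ has expectation -1.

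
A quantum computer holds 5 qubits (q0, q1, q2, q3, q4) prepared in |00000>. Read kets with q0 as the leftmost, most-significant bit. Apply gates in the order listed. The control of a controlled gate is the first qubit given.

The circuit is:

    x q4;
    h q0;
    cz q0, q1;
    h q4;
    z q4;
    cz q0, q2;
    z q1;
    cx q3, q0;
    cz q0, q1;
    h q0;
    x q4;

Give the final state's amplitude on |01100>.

The final state's coefficient on |01100> equals 0.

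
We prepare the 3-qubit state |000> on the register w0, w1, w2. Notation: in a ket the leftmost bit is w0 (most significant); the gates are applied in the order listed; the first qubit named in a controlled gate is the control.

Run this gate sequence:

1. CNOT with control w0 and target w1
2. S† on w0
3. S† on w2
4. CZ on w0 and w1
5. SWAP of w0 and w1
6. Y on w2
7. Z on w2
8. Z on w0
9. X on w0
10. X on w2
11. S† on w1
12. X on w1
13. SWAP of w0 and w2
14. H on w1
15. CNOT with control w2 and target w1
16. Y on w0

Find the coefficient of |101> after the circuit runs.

|101> carries amplitude -sqrt(2)/2 in the final state.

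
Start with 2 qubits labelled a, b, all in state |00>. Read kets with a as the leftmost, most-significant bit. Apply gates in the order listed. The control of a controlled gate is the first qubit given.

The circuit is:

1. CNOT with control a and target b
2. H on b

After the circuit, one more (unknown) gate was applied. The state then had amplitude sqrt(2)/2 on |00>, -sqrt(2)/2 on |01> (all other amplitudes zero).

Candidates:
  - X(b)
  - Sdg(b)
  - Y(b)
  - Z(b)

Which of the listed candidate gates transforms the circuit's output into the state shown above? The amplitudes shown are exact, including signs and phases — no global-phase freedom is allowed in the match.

It was Z(b) that produced the state shown.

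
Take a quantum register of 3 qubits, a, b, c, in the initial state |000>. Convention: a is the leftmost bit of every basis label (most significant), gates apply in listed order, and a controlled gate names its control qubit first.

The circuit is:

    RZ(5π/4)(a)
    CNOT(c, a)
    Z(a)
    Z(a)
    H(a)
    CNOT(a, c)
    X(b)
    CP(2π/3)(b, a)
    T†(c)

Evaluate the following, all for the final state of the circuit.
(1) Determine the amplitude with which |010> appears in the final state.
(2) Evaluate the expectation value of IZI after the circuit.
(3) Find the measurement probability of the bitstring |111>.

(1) The amplitude on |010> is -sqrt(2)*exp(3*I*pi/8)/2.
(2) The observable IZI averages to -1.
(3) The probability of measuring |111> is 1/2.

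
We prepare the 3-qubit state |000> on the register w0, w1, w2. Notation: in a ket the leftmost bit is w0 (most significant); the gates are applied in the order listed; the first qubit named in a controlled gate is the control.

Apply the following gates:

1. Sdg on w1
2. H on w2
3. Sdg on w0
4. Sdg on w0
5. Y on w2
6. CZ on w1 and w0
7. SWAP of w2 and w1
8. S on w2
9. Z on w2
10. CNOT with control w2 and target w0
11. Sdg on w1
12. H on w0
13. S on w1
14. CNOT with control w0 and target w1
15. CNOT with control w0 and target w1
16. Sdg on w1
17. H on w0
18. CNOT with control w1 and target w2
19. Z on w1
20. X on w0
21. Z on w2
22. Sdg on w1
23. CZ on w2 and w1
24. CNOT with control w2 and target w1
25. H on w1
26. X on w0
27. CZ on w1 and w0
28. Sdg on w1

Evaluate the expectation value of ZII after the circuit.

The expectation value of ZII is 1. Key observation: steps 12-17 multiply out to the identity, so the circuit reduces to the remaining gates.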